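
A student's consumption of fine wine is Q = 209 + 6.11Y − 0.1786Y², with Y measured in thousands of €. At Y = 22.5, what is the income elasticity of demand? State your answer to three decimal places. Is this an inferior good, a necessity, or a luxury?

-0.169 (inferior good)

At Y = 22.5: Q = 256.0588.
dQ/dY = 6.11 − 0.3572Y = -1.92700.
η = (dQ/dY)·(Y/Q) = -1.92700 × (22.5/256.0588) = -0.169.
η < 0 ⇒ inferior good.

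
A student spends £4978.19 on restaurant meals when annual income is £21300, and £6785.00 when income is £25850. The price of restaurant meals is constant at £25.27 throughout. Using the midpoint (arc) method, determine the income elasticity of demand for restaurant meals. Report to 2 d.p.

1.59

With a constant price, Q₁ = 4978.19/25.27 = 197.000 and Q₂ = 6785.00/25.27 = 268.500 (equivalently, work directly with expenditure since P cancels).
Midpoint %ΔQ = (6785.00 − 4978.19)/5881.59 = 0.30720; midpoint %ΔI = (25850 − 21300)/23575 = 0.19300.
η = 0.30720 / 0.19300 = 1.59.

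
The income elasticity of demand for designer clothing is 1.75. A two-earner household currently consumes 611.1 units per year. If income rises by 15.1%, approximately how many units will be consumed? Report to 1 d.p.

772.6

%ΔQ ≈ η × %ΔI = 1.75 × 15.1% = 26.425%.
New Q ≈ 611.1 × (1 + 0.26425) = 772.6.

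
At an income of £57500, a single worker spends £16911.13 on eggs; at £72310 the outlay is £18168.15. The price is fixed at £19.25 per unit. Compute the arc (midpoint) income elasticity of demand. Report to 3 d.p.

0.314

With a constant price, Q₁ = 16911.13/19.25 = 878.500 and Q₂ = 18168.15/19.25 = 943.800 (equivalently, work directly with expenditure since P cancels).
Midpoint %ΔQ = (18168.15 − 16911.13)/17539.64 = 0.07167; midpoint %ΔI = (72310 − 57500)/64905 = 0.22818.
η = 0.07167 / 0.22818 = 0.314.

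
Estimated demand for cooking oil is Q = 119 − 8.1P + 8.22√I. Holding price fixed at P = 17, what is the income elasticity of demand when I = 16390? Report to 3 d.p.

At P = 17, I = 16390: Q = 1033.653.
Holding P constant, ∂Q/∂I = 8.22/(2√I) = 0.0321035.
η_I = (∂Q/∂I)·(I/Q) = 0.0321035 × (16390/1033.653) = 0.509.

0.509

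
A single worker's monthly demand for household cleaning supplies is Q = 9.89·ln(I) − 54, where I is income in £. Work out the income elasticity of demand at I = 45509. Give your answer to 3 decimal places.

At I = 45509: Q = 52.077.
dQ/dI = 9.89/I = 0.00021732 at this income.
η = (dQ/dI)·(I/Q) = 0.00021732 × (45509/52.077) = 0.190.

0.190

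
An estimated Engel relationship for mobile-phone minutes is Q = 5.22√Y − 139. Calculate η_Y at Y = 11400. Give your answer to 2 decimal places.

0.67

At Y = 11400: Q = 418.343.
dQ/dY = 5.22/(2√Y) = 0.0244449 at this income.
η = (dQ/dY)·(Y/Q) = 0.0244449 × (11400/418.343) = 0.67.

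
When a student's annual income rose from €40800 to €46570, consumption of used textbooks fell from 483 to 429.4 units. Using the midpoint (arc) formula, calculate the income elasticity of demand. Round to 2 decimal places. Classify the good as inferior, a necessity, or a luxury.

ΔQ = 429.4 − 483 = -53.6; midpoint Q̄ = (483 + 429.4)/2 = 456.2.
ΔI = 46570 − 40800 = 5770; midpoint Ī = (40800 + 46570)/2 = 43685.
η = (ΔQ/Q̄) ÷ (ΔI/Ī) = (-53.6/456.2) ÷ (5770/43685) = -0.89.
η < 0 ⇒ inferior good.

-0.89 (inferior good)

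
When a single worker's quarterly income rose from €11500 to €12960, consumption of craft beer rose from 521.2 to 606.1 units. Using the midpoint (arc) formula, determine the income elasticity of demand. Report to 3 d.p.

1.262

ΔQ = 606.1 − 521.2 = 84.9; midpoint Q̄ = (521.2 + 606.1)/2 = 563.65.
ΔI = 12960 − 11500 = 1460; midpoint Ī = (11500 + 12960)/2 = 12230.
η = (ΔQ/Q̄) ÷ (ΔI/Ī) = (84.9/563.65) ÷ (1460/12230) = 1.262.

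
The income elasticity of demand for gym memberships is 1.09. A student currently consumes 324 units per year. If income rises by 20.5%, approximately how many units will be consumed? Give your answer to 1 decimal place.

%ΔQ ≈ η × %ΔI = 1.09 × 20.5% = 22.345%.
New Q ≈ 324 × (1 + 0.22345) = 396.4.

396.4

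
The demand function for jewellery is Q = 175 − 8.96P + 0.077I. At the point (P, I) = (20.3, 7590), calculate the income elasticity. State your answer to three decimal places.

1.012

At P = 20.3, I = 7590: Q = 577.542.
Holding P constant, ∂Q/∂I = 0.077.
η_I = (∂Q/∂I)·(I/Q) = 0.077 × (7590/577.542) = 1.012.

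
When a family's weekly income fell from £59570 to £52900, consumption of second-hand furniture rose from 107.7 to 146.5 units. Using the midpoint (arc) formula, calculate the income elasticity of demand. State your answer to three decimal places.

-2.574

ΔQ = 146.5 − 107.7 = 38.8; midpoint Q̄ = (107.7 + 146.5)/2 = 127.1.
ΔI = 52900 − 59570 = -6670; midpoint Ī = (59570 + 52900)/2 = 56235.
η = (ΔQ/Q̄) ÷ (ΔI/Ī) = (38.8/127.1) ÷ (-6670/56235) = -2.574.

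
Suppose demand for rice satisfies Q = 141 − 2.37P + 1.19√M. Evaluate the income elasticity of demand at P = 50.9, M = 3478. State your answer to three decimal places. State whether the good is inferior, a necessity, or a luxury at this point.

At P = 50.9, M = 3478: Q = 90.547.
Holding P constant, ∂Q/∂M = 1.19/(2√M) = 0.0100891.
η_M = (∂Q/∂M)·(M/Q) = 0.0100891 × (3478/90.547) = 0.388.
Since 0 < η < 1, this is a necessity.

0.388 (necessity)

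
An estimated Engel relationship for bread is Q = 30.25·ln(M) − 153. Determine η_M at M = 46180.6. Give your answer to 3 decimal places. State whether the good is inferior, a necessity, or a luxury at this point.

At M = 46180.6: Q = 171.895.
dQ/dM = 30.25/M = 0.000655037 at this income.
η = (dQ/dM)·(M/Q) = 0.000655037 × (46180.6/171.895) = 0.176.
Since 0 < η < 1, the good is a necessity.

0.176 (necessity)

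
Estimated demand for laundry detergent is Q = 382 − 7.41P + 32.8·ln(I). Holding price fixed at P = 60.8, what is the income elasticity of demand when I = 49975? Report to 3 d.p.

At P = 60.8, I = 49975: Q = 286.344.
Holding P constant, ∂Q/∂I = 32.8/I = 0.000656328.
η_I = (∂Q/∂I)·(I/Q) = 0.000656328 × (49975/286.344) = 0.115.

0.115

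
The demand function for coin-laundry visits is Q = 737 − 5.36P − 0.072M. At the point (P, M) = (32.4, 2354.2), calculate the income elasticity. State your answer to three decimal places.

At P = 32.4, M = 2354.2: Q = 393.834.
Holding P constant, ∂Q/∂M = −0.072.
η_M = (∂Q/∂M)·(M/Q) = -0.072 × (2354.2/393.834) = -0.430.

-0.430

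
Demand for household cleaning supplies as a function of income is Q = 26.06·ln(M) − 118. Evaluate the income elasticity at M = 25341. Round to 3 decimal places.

At M = 25341: Q = 146.253.
dQ/dM = 26.06/M = 0.00102837 at this income.
η = (dQ/dM)·(M/Q) = 0.00102837 × (25341/146.253) = 0.178.

0.178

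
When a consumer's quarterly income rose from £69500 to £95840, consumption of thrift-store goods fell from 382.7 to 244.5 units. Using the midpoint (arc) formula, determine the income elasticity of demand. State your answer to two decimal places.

-1.38

ΔQ = 244.5 − 382.7 = -138.2; midpoint Q̄ = (382.7 + 244.5)/2 = 313.6.
ΔI = 95840 − 69500 = 26340; midpoint Ī = (69500 + 95840)/2 = 82670.
η = (ΔQ/Q̄) ÷ (ΔI/Ī) = (-138.2/313.6) ÷ (26340/82670) = -1.38.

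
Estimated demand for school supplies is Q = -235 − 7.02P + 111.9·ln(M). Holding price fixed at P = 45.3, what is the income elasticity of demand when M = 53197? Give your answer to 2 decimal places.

0.17

At P = 45.3, M = 53197: Q = 664.663.
Holding P constant, ∂Q/∂M = 111.9/M = 0.0021035.
η_M = (∂Q/∂M)·(M/Q) = 0.0021035 × (53197/664.663) = 0.17.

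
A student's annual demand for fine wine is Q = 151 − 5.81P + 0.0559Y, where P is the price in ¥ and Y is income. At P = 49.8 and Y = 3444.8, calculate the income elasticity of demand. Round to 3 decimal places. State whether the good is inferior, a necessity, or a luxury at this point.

3.551 (luxury)

At P = 49.8, Y = 3444.8: Q = 54.226.
Holding P constant, ∂Q/∂Y = 0.0559.
η_Y = (∂Q/∂Y)·(Y/Q) = 0.0559 × (3444.8/54.226) = 3.551.
Since η > 1, this is a luxury.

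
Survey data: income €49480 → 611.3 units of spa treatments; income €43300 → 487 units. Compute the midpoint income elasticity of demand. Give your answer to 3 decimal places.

1.699

ΔQ = 487 − 611.3 = -124.3; midpoint Q̄ = (611.3 + 487)/2 = 549.15.
ΔI = 43300 − 49480 = -6180; midpoint Ī = (49480 + 43300)/2 = 46390.
η = (ΔQ/Q̄) ÷ (ΔI/Ī) = (-124.3/549.15) ÷ (-6180/46390) = 1.699.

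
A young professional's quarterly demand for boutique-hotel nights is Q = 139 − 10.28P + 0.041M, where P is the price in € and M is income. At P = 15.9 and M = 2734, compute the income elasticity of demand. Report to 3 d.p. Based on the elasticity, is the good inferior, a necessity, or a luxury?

At P = 15.9, M = 2734: Q = 87.642.
Holding P constant, ∂Q/∂M = 0.041.
η_M = (∂Q/∂M)·(M/Q) = 0.041 × (2734/87.642) = 1.279.
Since η > 1, this is a luxury.

1.279 (luxury)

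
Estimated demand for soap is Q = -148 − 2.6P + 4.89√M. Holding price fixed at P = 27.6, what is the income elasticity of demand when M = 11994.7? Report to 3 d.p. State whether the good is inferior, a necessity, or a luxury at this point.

At P = 27.6, M = 11994.7: Q = 315.794.
Holding P constant, ∂Q/∂M = 4.89/(2√M) = 0.0223246.
η_M = (∂Q/∂M)·(M/Q) = 0.0223246 × (11994.7/315.794) = 0.848.
Since 0 < η < 1, this is a necessity.

0.848 (necessity)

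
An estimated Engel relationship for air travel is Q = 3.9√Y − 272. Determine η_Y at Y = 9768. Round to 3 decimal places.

At Y = 9768: Q = 113.449.
dQ/dY = 3.9/(2√Y) = 0.0197302 at this income.
η = (dQ/dY)·(Y/Q) = 0.0197302 × (9768/113.449) = 1.699.

1.699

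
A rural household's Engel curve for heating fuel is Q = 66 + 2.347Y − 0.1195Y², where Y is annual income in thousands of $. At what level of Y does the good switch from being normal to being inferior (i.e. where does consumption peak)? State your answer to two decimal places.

dQ/dY = 2.347 − 0.239Y.
The good is inferior where dQ/dY < 0. Setting dQ/dY = 0 gives Y = 2.347 / 0.239 = 9.82.

9.82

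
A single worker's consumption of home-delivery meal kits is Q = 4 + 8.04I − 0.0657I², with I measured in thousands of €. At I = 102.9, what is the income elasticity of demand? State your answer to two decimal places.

At I = 102.9: Q = 135.6575.
dQ/dI = 8.04 − 0.1314I = -5.48106.
η = (dQ/dI)·(I/Q) = -5.48106 × (102.9/135.6575) = -4.16.

-4.16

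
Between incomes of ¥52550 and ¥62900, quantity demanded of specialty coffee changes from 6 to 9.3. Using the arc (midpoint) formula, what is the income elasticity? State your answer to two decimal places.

2.41

ΔQ = 9.3 − 6 = 3.3; midpoint Q̄ = (6 + 9.3)/2 = 7.65.
ΔI = 62900 − 52550 = 10350; midpoint Ī = (52550 + 62900)/2 = 57725.
η = (ΔQ/Q̄) ÷ (ΔI/Ī) = (3.3/7.65) ÷ (10350/57725) = 2.41.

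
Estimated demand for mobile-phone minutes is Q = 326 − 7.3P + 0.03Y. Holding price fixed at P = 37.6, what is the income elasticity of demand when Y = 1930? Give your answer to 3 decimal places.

At P = 37.6, Y = 1930: Q = 109.420.
Holding P constant, ∂Q/∂Y = 0.03.
η_Y = (∂Q/∂Y)·(Y/Q) = 0.03 × (1930/109.420) = 0.529.

0.529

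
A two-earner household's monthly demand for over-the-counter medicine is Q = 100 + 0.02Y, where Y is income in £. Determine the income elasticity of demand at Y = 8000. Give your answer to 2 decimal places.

0.62

At Y = 8000: Q = 260.000.
dQ/dY = 0.02.
η = (dQ/dY)·(Y/Q) = 0.02 × (8000/260.000) = 0.62.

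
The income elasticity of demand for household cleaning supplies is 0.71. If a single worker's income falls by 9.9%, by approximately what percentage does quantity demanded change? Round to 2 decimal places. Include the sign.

%ΔQ ≈ η × %ΔI = 0.71 × (-9.9%) = -7.03%.

-7.03%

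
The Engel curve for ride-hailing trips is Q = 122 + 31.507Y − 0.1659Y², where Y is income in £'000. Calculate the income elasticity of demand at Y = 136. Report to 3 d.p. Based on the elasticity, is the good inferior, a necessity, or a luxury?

At Y = 136: Q = 1338.4656.
dQ/dY = 31.507 − 0.3318Y = -13.61780.
η = (dQ/dY)·(Y/Q) = -13.61780 × (136/1338.4656) = -1.384.
η < 0 ⇒ inferior good.

-1.384 (inferior good)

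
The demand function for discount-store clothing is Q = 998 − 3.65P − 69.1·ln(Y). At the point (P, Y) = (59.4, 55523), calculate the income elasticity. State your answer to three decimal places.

At P = 59.4, Y = 55523: Q = 26.303.
Holding P constant, ∂Q/∂Y = -69.1/Y = -0.00124453.
η_Y = (∂Q/∂Y)·(Y/Q) = -0.00124453 × (55523/26.303) = -2.627.

-2.627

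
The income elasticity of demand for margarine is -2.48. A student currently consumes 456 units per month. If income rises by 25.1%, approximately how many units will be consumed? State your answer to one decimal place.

%ΔQ ≈ η × %ΔI = -2.48 × 25.1% = -62.248%.
New Q ≈ 456 × (1 − 0.62248) = 172.1.

172.1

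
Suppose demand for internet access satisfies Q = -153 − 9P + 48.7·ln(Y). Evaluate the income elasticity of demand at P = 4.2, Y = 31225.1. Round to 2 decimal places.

0.16

At P = 4.2, Y = 31225.1: Q = 313.195.
Holding P constant, ∂Q/∂Y = 48.7/Y = 0.00155964.
η_Y = (∂Q/∂Y)·(Y/Q) = 0.00155964 × (31225.1/313.195) = 0.16.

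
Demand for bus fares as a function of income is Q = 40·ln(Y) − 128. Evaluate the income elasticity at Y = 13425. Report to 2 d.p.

0.16

At Y = 13425: Q = 252.195.
dQ/dY = 40/Y = 0.00297952 at this income.
η = (dQ/dY)·(Y/Q) = 0.00297952 × (13425/252.195) = 0.16.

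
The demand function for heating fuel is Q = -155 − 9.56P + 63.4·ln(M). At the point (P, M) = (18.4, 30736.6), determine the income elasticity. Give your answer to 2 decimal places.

0.20

At P = 18.4, M = 30736.6: Q = 324.221.
Holding P constant, ∂Q/∂M = 63.4/M = 0.00206269.
η_M = (∂Q/∂M)·(M/Q) = 0.00206269 × (30736.6/324.221) = 0.20.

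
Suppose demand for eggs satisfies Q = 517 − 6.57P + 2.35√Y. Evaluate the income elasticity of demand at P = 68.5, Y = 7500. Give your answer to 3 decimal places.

At P = 68.5, Y = 7500: Q = 270.471.
Holding P constant, ∂Q/∂Y = 2.35/(2√Y) = 0.0135677.
η_Y = (∂Q/∂Y)·(Y/Q) = 0.0135677 × (7500/270.471) = 0.376.

0.376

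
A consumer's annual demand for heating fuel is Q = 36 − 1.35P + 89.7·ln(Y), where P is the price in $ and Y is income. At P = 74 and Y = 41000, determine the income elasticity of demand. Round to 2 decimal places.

At P = 74, Y = 41000: Q = 888.833.
Holding P constant, ∂Q/∂Y = 89.7/Y = 0.0021878.
η_Y = (∂Q/∂Y)·(Y/Q) = 0.0021878 × (41000/888.833) = 0.10.

0.10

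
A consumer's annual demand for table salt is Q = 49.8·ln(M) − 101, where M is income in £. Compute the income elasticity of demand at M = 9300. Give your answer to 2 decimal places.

0.14

At M = 9300: Q = 354.061.
dQ/dM = 49.8/M = 0.00535484 at this income.
η = (dQ/dM)·(M/Q) = 0.00535484 × (9300/354.061) = 0.14.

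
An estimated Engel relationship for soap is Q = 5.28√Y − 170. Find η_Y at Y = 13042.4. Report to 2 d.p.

At Y = 13042.4: Q = 432.994.
dQ/dY = 5.28/(2√Y) = 0.0231167 at this income.
η = (dQ/dY)·(Y/Q) = 0.0231167 × (13042.4/432.994) = 0.70.

0.70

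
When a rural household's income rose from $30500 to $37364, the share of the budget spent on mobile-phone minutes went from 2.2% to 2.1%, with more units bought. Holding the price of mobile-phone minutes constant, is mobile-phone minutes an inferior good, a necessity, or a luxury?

necessity

Quantity rises but the budget share falls as income rises, so 0 < η < 1.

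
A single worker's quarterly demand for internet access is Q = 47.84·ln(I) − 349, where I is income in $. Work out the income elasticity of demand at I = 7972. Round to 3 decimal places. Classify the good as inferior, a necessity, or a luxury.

0.592 (necessity)

At I = 7972: Q = 80.780.
dQ/dI = 47.84/I = 0.006001 at this income.
η = (dQ/dI)·(I/Q) = 0.006001 × (7972/80.780) = 0.592.
Since 0 < η < 1, the good is a necessity.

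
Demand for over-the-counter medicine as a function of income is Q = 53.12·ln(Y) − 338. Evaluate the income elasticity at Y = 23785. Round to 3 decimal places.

At Y = 23785: Q = 197.280.
dQ/dY = 53.12/Y = 0.00223334 at this income.
η = (dQ/dY)·(Y/Q) = 0.00223334 × (23785/197.280) = 0.269.

0.269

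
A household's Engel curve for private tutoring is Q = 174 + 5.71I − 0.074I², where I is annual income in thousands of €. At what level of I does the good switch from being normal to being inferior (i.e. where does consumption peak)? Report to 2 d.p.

dQ/dI = 5.71 − 0.148I.
The good is inferior where dQ/dI < 0. Setting dQ/dI = 0 gives I = 5.71 / 0.148 = 38.58.

38.58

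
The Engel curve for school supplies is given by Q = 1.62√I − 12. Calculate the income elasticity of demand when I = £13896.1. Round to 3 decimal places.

0.534

At I = 13896.1: Q = 178.968.
dQ/dI = 1.62/(2√I) = 0.00687129 at this income.
η = (dQ/dI)·(I/Q) = 0.00687129 × (13896.1/178.968) = 0.534.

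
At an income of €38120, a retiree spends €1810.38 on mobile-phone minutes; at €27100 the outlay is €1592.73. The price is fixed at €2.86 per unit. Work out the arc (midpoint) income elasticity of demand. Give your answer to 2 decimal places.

0.38

With a constant price, Q₁ = 1810.38/2.86 = 633.000 and Q₂ = 1592.73/2.86 = 556.899 (equivalently, work directly with expenditure since P cancels).
Midpoint %ΔQ = (1592.73 − 1810.38)/1701.56 = -0.12791; midpoint %ΔI = (27100 − 38120)/32610 = -0.33793.
η = -0.12791 / -0.33793 = 0.38.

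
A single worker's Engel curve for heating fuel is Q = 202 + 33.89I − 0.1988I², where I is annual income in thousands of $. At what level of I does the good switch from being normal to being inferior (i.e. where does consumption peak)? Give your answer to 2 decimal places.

85.24

dQ/dI = 33.89 − 0.3976I.
The good is inferior where dQ/dI < 0. Setting dQ/dI = 0 gives I = 33.89 / 0.3976 = 85.24.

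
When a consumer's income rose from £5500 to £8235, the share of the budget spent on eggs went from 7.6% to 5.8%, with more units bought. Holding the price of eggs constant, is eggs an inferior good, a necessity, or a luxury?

Quantity rises but the budget share falls as income rises, so 0 < η < 1.

necessity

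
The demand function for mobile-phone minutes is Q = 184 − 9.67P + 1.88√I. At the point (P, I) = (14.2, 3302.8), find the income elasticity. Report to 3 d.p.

At P = 14.2, I = 3302.8: Q = 154.730.
Holding P constant, ∂Q/∂I = 1.88/(2√I) = 0.0163564.
η_I = (∂Q/∂I)·(I/Q) = 0.0163564 × (3302.8/154.730) = 0.349.

0.349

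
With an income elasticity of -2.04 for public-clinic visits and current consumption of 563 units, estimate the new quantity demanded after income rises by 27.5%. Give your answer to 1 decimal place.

247.2

%ΔQ ≈ η × %ΔI = -2.04 × 27.5% = -56.1%.
New Q ≈ 563 × (1 − 0.561) = 247.2.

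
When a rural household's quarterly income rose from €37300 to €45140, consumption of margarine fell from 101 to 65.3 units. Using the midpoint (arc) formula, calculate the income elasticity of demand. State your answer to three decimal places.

-2.257

ΔQ = 65.3 − 101 = -35.7; midpoint Q̄ = (101 + 65.3)/2 = 83.15.
ΔI = 45140 − 37300 = 7840; midpoint Ī = (37300 + 45140)/2 = 41220.
η = (ΔQ/Q̄) ÷ (ΔI/Ī) = (-35.7/83.15) ÷ (7840/41220) = -2.257.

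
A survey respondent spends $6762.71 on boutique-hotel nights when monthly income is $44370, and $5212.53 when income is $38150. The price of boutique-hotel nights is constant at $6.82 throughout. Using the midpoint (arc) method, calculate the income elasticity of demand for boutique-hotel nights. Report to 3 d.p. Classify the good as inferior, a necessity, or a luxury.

With a constant price, Q₁ = 6762.71/6.82 = 991.600 and Q₂ = 5212.53/6.82 = 764.301 (equivalently, work directly with expenditure since P cancels).
Midpoint %ΔQ = (5212.53 − 6762.71)/5987.62 = -0.25890; midpoint %ΔI = (38150 − 44370)/41260 = -0.15075.
η = -0.25890 / -0.15075 = 1.717.
η > 1 ⇒ luxury.

1.717 (luxury)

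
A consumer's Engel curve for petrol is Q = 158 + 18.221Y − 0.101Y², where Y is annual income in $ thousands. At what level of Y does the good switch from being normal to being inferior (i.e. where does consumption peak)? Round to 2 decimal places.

dQ/dY = 18.221 − 0.202Y.
The good is inferior where dQ/dY < 0. Setting dQ/dY = 0 gives Y = 18.221 / 0.202 = 90.20.

90.20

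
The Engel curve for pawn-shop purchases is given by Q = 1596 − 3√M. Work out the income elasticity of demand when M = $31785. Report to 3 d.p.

-0.252

At M = 31785: Q = 1061.150.
dQ/dM = -3/(2√M) = -0.00841357 at this income.
η = (dQ/dM)·(M/Q) = -0.00841357 × (31785/1061.150) = -0.252.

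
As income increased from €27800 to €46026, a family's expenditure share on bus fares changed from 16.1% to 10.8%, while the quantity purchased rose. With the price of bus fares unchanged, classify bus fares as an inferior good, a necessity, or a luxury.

Quantity rises but the budget share falls as income rises, so 0 < η < 1.

necessity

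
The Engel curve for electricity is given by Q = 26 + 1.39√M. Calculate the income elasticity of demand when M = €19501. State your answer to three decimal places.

0.441

At M = 19501: Q = 220.108.
dQ/dM = 1.39/(2√M) = 0.00497687 at this income.
η = (dQ/dM)·(M/Q) = 0.00497687 × (19501/220.108) = 0.441.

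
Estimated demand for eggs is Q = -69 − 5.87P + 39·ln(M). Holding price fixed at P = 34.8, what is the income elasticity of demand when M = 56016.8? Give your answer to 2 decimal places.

At P = 34.8, M = 56016.8: Q = 153.127.
Holding P constant, ∂Q/∂M = 39/M = 0.00069622.
η_M = (∂Q/∂M)·(M/Q) = 0.00069622 × (56016.8/153.127) = 0.25.

0.25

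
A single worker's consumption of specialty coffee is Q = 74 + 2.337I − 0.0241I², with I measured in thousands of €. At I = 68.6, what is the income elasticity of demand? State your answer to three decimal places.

-0.550

At I = 68.6: Q = 120.9046.
dQ/dI = 2.337 − 0.0482I = -0.96952.
η = (dQ/dI)·(I/Q) = -0.96952 × (68.6/120.9046) = -0.550.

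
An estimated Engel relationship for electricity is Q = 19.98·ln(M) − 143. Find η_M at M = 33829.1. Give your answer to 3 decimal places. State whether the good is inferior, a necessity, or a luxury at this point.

At M = 33829.1: Q = 65.373.
dQ/dM = 19.98/M = 0.000590616 at this income.
η = (dQ/dM)·(M/Q) = 0.000590616 × (33829.1/65.373) = 0.306.
Since 0 < η < 1, the good is a necessity.

0.306 (necessity)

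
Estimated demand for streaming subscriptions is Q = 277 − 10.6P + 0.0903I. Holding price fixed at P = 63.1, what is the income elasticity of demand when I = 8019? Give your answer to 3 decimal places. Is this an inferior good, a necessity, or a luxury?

At P = 63.1, I = 8019: Q = 332.256.
Holding P constant, ∂Q/∂I = 0.0903.
η_I = (∂Q/∂I)·(I/Q) = 0.0903 × (8019/332.256) = 2.179.
Since η > 1, this is a luxury.

2.179 (luxury)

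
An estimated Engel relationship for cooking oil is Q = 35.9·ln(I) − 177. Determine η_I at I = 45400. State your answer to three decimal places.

At I = 45400: Q = 207.965.
dQ/dI = 35.9/I = 0.000790749 at this income.
η = (dQ/dI)·(I/Q) = 0.000790749 × (45400/207.965) = 0.173.

0.173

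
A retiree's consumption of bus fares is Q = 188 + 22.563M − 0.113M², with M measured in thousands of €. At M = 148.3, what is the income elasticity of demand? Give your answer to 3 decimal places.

-1.549

At M = 148.3: Q = 1048.8963.
dQ/dM = 22.563 − 0.226M = -10.95280.
η = (dQ/dM)·(M/Q) = -10.95280 × (148.3/1048.8963) = -1.549.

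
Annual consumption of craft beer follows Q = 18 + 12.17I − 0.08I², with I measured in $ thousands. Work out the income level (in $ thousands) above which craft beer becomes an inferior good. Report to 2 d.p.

dQ/dI = 12.17 − 0.16I.
The good is inferior where dQ/dI < 0. Setting dQ/dI = 0 gives I = 12.17 / 0.16 = 76.06.

76.06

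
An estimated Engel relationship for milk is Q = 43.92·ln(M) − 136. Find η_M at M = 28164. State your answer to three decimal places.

At M = 28164: Q = 313.996.
dQ/dM = 43.92/M = 0.00155944 at this income.
η = (dQ/dM)·(M/Q) = 0.00155944 × (28164/313.996) = 0.140.

0.140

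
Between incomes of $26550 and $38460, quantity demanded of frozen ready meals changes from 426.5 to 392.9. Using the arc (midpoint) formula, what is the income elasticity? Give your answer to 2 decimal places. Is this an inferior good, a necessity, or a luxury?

-0.22 (inferior good)

ΔQ = 392.9 − 426.5 = -33.6; midpoint Q̄ = (426.5 + 392.9)/2 = 409.7.
ΔI = 38460 − 26550 = 11910; midpoint Ī = (26550 + 38460)/2 = 32505.
η = (ΔQ/Q̄) ÷ (ΔI/Ī) = (-33.6/409.7) ÷ (11910/32505) = -0.22.
η < 0 ⇒ inferior good.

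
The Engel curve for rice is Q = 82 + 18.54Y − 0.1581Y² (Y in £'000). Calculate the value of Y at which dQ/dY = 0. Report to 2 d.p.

58.63

dQ/dY = 18.54 − 0.3162Y.
The good is inferior where dQ/dY < 0. Setting dQ/dY = 0 gives Y = 18.54 / 0.3162 = 58.63.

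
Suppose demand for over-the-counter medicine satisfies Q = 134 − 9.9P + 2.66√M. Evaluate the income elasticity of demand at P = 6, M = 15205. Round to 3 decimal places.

At P = 6, M = 15205: Q = 402.601.
Holding P constant, ∂Q/∂M = 2.66/(2√M) = 0.010786.
η_M = (∂Q/∂M)·(M/Q) = 0.010786 × (15205/402.601) = 0.407.

0.407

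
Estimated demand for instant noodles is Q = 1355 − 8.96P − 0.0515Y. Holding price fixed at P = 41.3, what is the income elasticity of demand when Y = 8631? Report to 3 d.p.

-0.822

At P = 41.3, Y = 8631: Q = 540.456.
Holding P constant, ∂Q/∂Y = −0.0515.
η_Y = (∂Q/∂Y)·(Y/Q) = -0.0515 × (8631/540.456) = -0.822.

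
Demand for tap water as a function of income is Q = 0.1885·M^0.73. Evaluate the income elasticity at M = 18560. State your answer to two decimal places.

For Q = A·M^β the income elasticity is constant and equal to β.
Here β = 0.73, so η = 0.73.

0.73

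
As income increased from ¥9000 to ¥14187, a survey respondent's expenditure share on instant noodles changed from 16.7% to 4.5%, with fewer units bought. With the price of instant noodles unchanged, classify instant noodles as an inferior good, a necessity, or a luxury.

inferior good

Quantity demanded falls as income rises, so η < 0.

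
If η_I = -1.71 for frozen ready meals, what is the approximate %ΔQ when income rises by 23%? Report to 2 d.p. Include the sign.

%ΔQ ≈ η × %ΔI = -1.71 × 23% = -39.33%.

-39.33%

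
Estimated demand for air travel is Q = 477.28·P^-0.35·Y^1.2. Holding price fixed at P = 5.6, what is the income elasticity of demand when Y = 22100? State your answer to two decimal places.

1.20

For a multiplicative demand Q = A·P^α·Y^β, the income elasticity is β everywhere.
Here β = 1.2, so η = 1.20.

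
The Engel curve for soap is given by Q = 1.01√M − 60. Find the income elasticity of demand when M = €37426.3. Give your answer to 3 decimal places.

At M = 37426.3: Q = 135.393.
dQ/dM = 1.01/(2√M) = 0.00261038 at this income.
η = (dQ/dM)·(M/Q) = 0.00261038 × (37426.3/135.393) = 0.722.

0.722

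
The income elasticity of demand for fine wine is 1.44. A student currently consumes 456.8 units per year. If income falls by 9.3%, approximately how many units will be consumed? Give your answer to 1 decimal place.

%ΔQ ≈ η × %ΔI = 1.44 × (-9.3%) = -13.392%.
New Q ≈ 456.8 × (1 − 0.13392) = 395.6.

395.6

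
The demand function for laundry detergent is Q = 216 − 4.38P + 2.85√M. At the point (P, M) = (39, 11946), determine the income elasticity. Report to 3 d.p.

0.437

At P = 39, M = 11946: Q = 356.679.
Holding P constant, ∂Q/∂M = 2.85/(2√M) = 0.0130378.
η_M = (∂Q/∂M)·(M/Q) = 0.0130378 × (11946/356.679) = 0.437.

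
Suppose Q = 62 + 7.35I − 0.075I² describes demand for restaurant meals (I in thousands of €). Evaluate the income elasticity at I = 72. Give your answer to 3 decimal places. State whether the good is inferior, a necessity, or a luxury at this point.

-1.227 (inferior good)

At I = 72: Q = 202.4000.
dQ/dI = 7.35 − 0.15I = -3.45000.
η = (dQ/dI)·(I/Q) = -3.45000 × (72/202.4000) = -1.227.
η < 0 ⇒ inferior good.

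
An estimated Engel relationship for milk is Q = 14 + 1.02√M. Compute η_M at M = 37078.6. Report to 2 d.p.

At M = 37078.6: Q = 210.409.
dQ/dM = 1.02/(2√M) = 0.00264855 at this income.
η = (dQ/dM)·(M/Q) = 0.00264855 × (37078.6/210.409) = 0.47.

0.47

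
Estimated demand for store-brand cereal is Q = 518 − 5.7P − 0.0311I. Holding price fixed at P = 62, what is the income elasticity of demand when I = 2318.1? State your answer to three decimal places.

At P = 62, I = 2318.1: Q = 92.507.
Holding P constant, ∂Q/∂I = −0.0311.
η_I = (∂Q/∂I)·(I/Q) = -0.0311 × (2318.1/92.507) = -0.779.

-0.779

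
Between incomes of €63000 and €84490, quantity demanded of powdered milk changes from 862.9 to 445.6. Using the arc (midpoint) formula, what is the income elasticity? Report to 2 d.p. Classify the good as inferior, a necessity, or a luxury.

ΔQ = 445.6 − 862.9 = -417.3; midpoint Q̄ = (862.9 + 445.6)/2 = 654.25.
ΔI = 84490 − 63000 = 21490; midpoint Ī = (63000 + 84490)/2 = 73745.
η = (ΔQ/Q̄) ÷ (ΔI/Ī) = (-417.3/654.25) ÷ (21490/73745) = -2.19.
η < 0 ⇒ inferior good.

-2.19 (inferior good)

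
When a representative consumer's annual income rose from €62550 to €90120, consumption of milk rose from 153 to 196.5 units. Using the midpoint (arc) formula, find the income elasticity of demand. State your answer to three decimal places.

ΔQ = 196.5 − 153 = 43.5; midpoint Q̄ = (153 + 196.5)/2 = 174.75.
ΔI = 90120 − 62550 = 27570; midpoint Ī = (62550 + 90120)/2 = 76335.
η = (ΔQ/Q̄) ÷ (ΔI/Ī) = (43.5/174.75) ÷ (27570/76335) = 0.689.

0.689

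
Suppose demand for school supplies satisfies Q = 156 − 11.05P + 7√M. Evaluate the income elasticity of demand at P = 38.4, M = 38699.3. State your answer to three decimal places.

At P = 38.4, M = 38699.3: Q = 1108.730.
Holding P constant, ∂Q/∂M = 7/(2√M) = 0.0177917.
η_M = (∂Q/∂M)·(M/Q) = 0.0177917 × (38699.3/1108.730) = 0.621.

0.621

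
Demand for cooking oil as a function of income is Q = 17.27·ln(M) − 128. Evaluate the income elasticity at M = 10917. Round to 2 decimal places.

At M = 10917: Q = 32.578.
dQ/dM = 17.27/M = 0.00158194 at this income.
η = (dQ/dM)·(M/Q) = 0.00158194 × (10917/32.578) = 0.53.

0.53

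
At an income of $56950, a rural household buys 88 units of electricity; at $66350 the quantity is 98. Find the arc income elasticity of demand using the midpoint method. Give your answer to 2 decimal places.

ΔQ = 98 − 88 = 10; midpoint Q̄ = (88 + 98)/2 = 93.
ΔI = 66350 − 56950 = 9400; midpoint Ī = (56950 + 66350)/2 = 61650.
η = (ΔQ/Q̄) ÷ (ΔI/Ī) = (10/93) ÷ (9400/61650) = 0.71.

0.71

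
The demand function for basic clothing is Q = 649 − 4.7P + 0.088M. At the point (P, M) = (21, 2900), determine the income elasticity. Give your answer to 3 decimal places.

At P = 21, M = 2900: Q = 805.500.
Holding P constant, ∂Q/∂M = 0.088.
η_M = (∂Q/∂M)·(M/Q) = 0.088 × (2900/805.500) = 0.317.

0.317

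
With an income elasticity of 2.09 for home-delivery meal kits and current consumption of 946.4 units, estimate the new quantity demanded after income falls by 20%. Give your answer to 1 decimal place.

550.8

%ΔQ ≈ η × %ΔI = 2.09 × (-20%) = -41.8%.
New Q ≈ 946.4 × (1 − 0.418) = 550.8.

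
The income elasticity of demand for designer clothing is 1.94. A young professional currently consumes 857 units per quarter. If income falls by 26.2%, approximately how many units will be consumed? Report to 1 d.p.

%ΔQ ≈ η × %ΔI = 1.94 × (-26.2%) = -50.828%.
New Q ≈ 857 × (1 − 0.50828) = 421.4.

421.4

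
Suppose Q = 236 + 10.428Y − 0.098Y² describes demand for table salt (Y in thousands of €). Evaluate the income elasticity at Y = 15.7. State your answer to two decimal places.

At Y = 15.7: Q = 375.5636.
dQ/dY = 10.428 − 0.196Y = 7.35080.
η = (dQ/dY)·(Y/Q) = 7.35080 × (15.7/375.5636) = 0.31.

0.31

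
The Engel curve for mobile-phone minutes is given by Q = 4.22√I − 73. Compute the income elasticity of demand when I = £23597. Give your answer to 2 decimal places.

0.56

At I = 23597: Q = 575.247.
dQ/dI = 4.22/(2√I) = 0.0137358 at this income.
η = (dQ/dI)·(I/Q) = 0.0137358 × (23597/575.247) = 0.56.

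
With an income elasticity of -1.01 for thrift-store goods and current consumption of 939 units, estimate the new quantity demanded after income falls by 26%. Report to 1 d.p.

%ΔQ ≈ η × %ΔI = -1.01 × (-26%) = 26.26%.
New Q ≈ 939 × (1 + 0.2626) = 1185.6.

1185.6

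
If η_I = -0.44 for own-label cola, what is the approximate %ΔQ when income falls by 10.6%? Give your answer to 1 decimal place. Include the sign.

4.7%

%ΔQ ≈ η × %ΔI = -0.44 × (-10.6%) = 4.7%.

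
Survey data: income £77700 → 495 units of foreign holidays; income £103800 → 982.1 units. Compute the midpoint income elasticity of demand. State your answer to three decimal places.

ΔQ = 982.1 − 495 = 487.1; midpoint Q̄ = (495 + 982.1)/2 = 738.55.
ΔI = 103800 − 77700 = 26100; midpoint Ī = (77700 + 103800)/2 = 90750.
η = (ΔQ/Q̄) ÷ (ΔI/Ī) = (487.1/738.55) ÷ (26100/90750) = 2.293.

2.293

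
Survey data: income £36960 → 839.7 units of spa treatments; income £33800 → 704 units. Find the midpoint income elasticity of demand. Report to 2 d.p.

1.97

ΔQ = 704 − 839.7 = -135.7; midpoint Q̄ = (839.7 + 704)/2 = 771.85.
ΔI = 33800 − 36960 = -3160; midpoint Ī = (36960 + 33800)/2 = 35380.
η = (ΔQ/Q̄) ÷ (ΔI/Ī) = (-135.7/771.85) ÷ (-3160/35380) = 1.97.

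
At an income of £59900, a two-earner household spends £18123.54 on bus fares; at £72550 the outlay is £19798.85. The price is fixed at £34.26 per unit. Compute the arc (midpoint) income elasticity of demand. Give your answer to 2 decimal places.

0.46

With a constant price, Q₁ = 18123.54/34.26 = 529.000 and Q₂ = 19798.85/34.26 = 577.900 (equivalently, work directly with expenditure since P cancels).
Midpoint %ΔQ = (19798.85 − 18123.54)/18961.20 = 0.08835; midpoint %ΔI = (72550 − 59900)/66225 = 0.19102.
η = 0.08835 / 0.19102 = 0.46.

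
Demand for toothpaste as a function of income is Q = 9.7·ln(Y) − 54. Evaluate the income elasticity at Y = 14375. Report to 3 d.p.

0.250

At Y = 14375: Q = 38.860.
dQ/dY = 9.7/Y = 0.000674783 at this income.
η = (dQ/dY)·(Y/Q) = 0.000674783 × (14375/38.860) = 0.250.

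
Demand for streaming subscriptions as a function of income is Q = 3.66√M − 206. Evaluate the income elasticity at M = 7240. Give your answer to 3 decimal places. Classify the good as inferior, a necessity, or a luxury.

At M = 7240: Q = 105.423.
dQ/dM = 3.66/(2√M) = 0.0215071 at this income.
η = (dQ/dM)·(M/Q) = 0.0215071 × (7240/105.423) = 1.477.
Since η > 1, the good is a luxury.

1.477 (luxury)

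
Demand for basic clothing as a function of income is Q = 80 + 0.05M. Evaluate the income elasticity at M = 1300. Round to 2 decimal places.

0.45

At M = 1300: Q = 145.000.
dQ/dM = 0.05.
η = (dQ/dM)·(M/Q) = 0.05 × (1300/145.000) = 0.45.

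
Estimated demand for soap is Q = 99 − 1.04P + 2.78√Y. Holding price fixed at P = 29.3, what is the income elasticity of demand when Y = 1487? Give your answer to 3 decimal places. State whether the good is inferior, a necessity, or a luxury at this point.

0.305 (necessity)

At P = 29.3, Y = 1487: Q = 175.729.
Holding P constant, ∂Q/∂Y = 2.78/(2√Y) = 0.0360462.
η_Y = (∂Q/∂Y)·(Y/Q) = 0.0360462 × (1487/175.729) = 0.305.
Since 0 < η < 1, this is a necessity.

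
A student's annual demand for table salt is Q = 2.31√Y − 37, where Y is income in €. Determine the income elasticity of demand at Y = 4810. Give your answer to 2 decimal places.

0.65

At Y = 4810: Q = 123.208.
dQ/dY = 2.31/(2√Y) = 0.0166537 at this income.
η = (dQ/dY)·(Y/Q) = 0.0166537 × (4810/123.208) = 0.65.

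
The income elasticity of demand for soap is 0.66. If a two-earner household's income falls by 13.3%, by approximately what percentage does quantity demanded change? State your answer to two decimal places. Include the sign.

%ΔQ ≈ η × %ΔI = 0.66 × (-13.3%) = -8.78%.

-8.78%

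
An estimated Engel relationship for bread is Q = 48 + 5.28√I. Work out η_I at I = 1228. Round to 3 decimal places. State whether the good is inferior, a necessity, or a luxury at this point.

0.397 (necessity)

At I = 1228: Q = 233.026.
dQ/dI = 5.28/(2√I) = 0.0753364 at this income.
η = (dQ/dI)·(I/Q) = 0.0753364 × (1228/233.026) = 0.397.
Since 0 < η < 1, the good is a necessity.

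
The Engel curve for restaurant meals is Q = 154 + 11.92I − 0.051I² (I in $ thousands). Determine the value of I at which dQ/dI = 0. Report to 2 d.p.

dQ/dI = 11.92 − 0.102I.
The good is inferior where dQ/dI < 0. Setting dQ/dI = 0 gives I = 11.92 / 0.102 = 116.86.

116.86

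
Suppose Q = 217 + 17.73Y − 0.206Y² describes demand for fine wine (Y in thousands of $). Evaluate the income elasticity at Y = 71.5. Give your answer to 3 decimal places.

At Y = 71.5: Q = 431.5715.
dQ/dY = 17.73 − 0.412Y = -11.72800.
η = (dQ/dY)·(Y/Q) = -11.72800 × (71.5/431.5715) = -1.943.

-1.943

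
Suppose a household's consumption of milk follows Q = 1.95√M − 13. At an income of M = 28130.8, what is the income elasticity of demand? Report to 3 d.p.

0.521

At M = 28130.8: Q = 314.059.
dQ/dM = 1.95/(2√M) = 0.00581318 at this income.
η = (dQ/dM)·(M/Q) = 0.00581318 × (28130.8/314.059) = 0.521.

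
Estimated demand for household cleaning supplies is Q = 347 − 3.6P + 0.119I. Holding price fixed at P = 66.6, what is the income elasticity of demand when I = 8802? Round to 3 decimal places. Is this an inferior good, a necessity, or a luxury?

At P = 66.6, I = 8802: Q = 1154.678.
Holding P constant, ∂Q/∂I = 0.119.
η_I = (∂Q/∂I)·(I/Q) = 0.119 × (8802/1154.678) = 0.907.
Since 0 < η < 1, this is a necessity.

0.907 (necessity)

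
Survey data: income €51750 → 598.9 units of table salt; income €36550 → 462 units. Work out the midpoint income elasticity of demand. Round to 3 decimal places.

ΔQ = 462 − 598.9 = -136.9; midpoint Q̄ = (598.9 + 462)/2 = 530.45.
ΔI = 36550 − 51750 = -15200; midpoint Ī = (51750 + 36550)/2 = 44150.
η = (ΔQ/Q̄) ÷ (ΔI/Ī) = (-136.9/530.45) ÷ (-15200/44150) = 0.750.

0.750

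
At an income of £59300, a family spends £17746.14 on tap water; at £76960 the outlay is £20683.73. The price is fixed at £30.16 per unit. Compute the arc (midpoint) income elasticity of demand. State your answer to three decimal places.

0.590

With a constant price, Q₁ = 17746.14/30.16 = 588.400 and Q₂ = 20683.73/30.16 = 685.800 (equivalently, work directly with expenditure since P cancels).
Midpoint %ΔQ = (20683.73 − 17746.14)/19214.93 = 0.15288; midpoint %ΔI = (76960 − 59300)/68130 = 0.25921.
η = 0.15288 / 0.25921 = 0.590.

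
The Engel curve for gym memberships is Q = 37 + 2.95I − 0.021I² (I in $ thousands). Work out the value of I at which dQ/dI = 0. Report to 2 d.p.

70.24

dQ/dI = 2.95 − 0.042I.
The good is inferior where dQ/dI < 0. Setting dQ/dI = 0 gives I = 2.95 / 0.042 = 70.24.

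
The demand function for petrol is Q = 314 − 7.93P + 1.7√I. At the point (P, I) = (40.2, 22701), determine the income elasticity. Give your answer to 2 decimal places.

At P = 40.2, I = 22701: Q = 251.350.
Holding P constant, ∂Q/∂I = 1.7/(2√I) = 0.00564152.
η_I = (∂Q/∂I)·(I/Q) = 0.00564152 × (22701/251.350) = 0.51.

0.51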